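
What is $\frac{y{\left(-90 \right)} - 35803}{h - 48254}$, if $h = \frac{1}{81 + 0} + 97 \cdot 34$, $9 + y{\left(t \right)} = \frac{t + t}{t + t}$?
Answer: $\frac{2900691}{3641435} \approx 0.79658$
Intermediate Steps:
$y{\left(t \right)} = -8$ ($y{\left(t \right)} = -9 + \frac{t + t}{t + t} = -9 + \frac{2 t}{2 t} = -9 + 2 t \frac{1}{2 t} = -9 + 1 = -8$)
$h = \frac{267139}{81}$ ($h = \frac{1}{81} + 3298 = \frac{267139}{81} \approx 3298.0$)
$\frac{y{\left(-90 \right)} - 35803}{h - 48254} = \frac{-8 - 35803}{\frac{267139}{81} - 48254} = - \frac{35811}{- \frac{3641435}{81}} = \left(-35811\right) \left(- \frac{81}{3641435}\right) = \frac{2900691}{3641435}$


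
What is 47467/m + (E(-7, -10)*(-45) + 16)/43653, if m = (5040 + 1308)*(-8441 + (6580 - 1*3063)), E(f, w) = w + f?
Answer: 2482230129/151609546384 ≈ 0.016373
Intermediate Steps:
E(f, w) = f + w
m = -31257552 (m = 6348*(-8441 + (6580 - 3063)) = 6348*(-8441 + 3517) = 6348*(-4924) = -31257552)
47467/m + (E(-7, -10)*(-45) + 16)/43653 = 47467/(-31257552) + ((-7 - 10)*(-45) + 16)/43653 = 47467*(-1/31257552) + (-17*(-45) + 16)*(1/43653) = -47467/31257552 + (765 + 16)*(1/43653) = -47467/31257552 + 781*(1/43653) = -47467/31257552 + 781/43653 = 2482230129/151609546384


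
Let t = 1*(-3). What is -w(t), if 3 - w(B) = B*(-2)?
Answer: 3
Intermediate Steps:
t = -3
w(B) = 3 + 2*B (w(B) = 3 - B*(-2) = 3 - (-2)*B = 3 + 2*B)
-w(t) = -(3 + 2*(-3)) = -(3 - 6) = -1*(-3) = 3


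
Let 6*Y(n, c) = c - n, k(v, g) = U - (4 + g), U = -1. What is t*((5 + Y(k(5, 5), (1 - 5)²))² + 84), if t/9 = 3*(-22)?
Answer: -101640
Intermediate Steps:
t = -594 (t = 9*(3*(-22)) = 9*(-66) = -594)
k(v, g) = -5 - g (k(v, g) = -1 - (4 + g) = -1 + (-4 - g) = -5 - g)
Y(n, c) = -n/6 + c/6 (Y(n, c) = (c - n)/6 = -n/6 + c/6)
t*((5 + Y(k(5, 5), (1 - 5)²))² + 84) = -594*((5 + (-(-5 - 1*5)/6 + (1 - 5)²/6))² + 84) = -594*((5 + (-(-5 - 5)/6 + (⅙)*(-4)²))² + 84) = -594*((5 + (-⅙*(-10) + (⅙)*16))² + 84) = -594*((5 + (5/3 + 8/3))² + 84) = -594*((5 + 13/3)² + 84) = -594*((28/3)² + 84) = -594*(784/9 + 84) = -594*1540/9 = -101640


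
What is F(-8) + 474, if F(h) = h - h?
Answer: 474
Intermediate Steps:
F(h) = 0
F(-8) + 474 = 0 + 474 = 474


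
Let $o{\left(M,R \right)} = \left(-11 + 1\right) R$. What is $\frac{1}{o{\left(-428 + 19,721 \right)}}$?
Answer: $- \frac{1}{7210} \approx -0.0001387$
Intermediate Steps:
$o{\left(M,R \right)} = - 10 R$
$\frac{1}{o{\left(-428 + 19,721 \right)}} = \frac{1}{\left(-10\right) 721} = \frac{1}{-7210} = - \frac{1}{7210}$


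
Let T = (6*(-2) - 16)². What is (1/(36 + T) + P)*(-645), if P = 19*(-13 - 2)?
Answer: 30147171/164 ≈ 1.8382e+5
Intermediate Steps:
T = 784 (T = (-12 - 16)² = (-28)² = 784)
P = -285 (P = 19*(-15) = -285)
(1/(36 + T) + P)*(-645) = (1/(36 + 784) - 285)*(-645) = (1/820 - 285)*(-645) = -233699/820*(-645) = 30147171/164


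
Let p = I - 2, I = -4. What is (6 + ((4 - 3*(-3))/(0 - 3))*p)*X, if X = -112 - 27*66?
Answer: -60608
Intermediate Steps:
p = -6 (p = -4 - 2 = -6)
X = -1894 (X = -112 - 1782 = -1894)
(6 + ((4 - 3*(-3))/(0 - 3))*p)*X = (6 + ((4 - 3*(-3))/(0 - 3))*(-6))*(-1894) = (6 + ((4 + 9)/(-3))*(-6))*(-1894) = (6 + (13*(-⅓))*(-6))*(-1894) = (6 - 13/3*(-6))*(-1894) = (6 + 26)*(-1894) = 32*(-1894) = -60608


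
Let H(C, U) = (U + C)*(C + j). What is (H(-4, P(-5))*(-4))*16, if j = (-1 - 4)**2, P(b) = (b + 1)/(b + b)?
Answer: 24192/5 ≈ 4838.4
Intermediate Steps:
P(b) = (1 + b)/(2*b) (P(b) = (1 + b)/((2*b)) = (1 + b)*(1/(2*b)) = (1 + b)/(2*b))
j = 25 (j = (-5)**2 = 25)
H(C, U) = (25 + C)*(C + U) (H(C, U) = (U + C)*(C + 25) = (C + U)*(25 + C) = (25 + C)*(C + U))
(H(-4, P(-5))*(-4))*16 = (((-4)**2 + 25*(-4) + 25*((1/2)*(1 - 5)/(-5)) - 2*(1 - 5)/(-5))*(-4))*16 = ((16 - 100 + 25*((1/2)*(-1/5)*(-4)) - 2*(-1)*(-4)/5)*(-4))*16 = ((16 - 100 + 25*(2/5) - 4*2/5)*(-4))*16 = ((16 - 100 + 10 - 8/5)*(-4))*16 = -378/5*(-4)*16 = (1512/5)*16 = 24192/5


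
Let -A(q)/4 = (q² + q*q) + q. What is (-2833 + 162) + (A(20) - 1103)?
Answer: -7054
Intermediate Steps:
A(q) = -8*q² - 4*q (A(q) = -4*((q² + q*q) + q) = -4*((q² + q²) + q) = -4*(2*q² + q) = -4*(q + 2*q²) = -8*q² - 4*q)
(-2833 + 162) + (A(20) - 1103) = (-2833 + 162) + (-4*20*(1 + 2*20) - 1103) = -2671 + (-4*20*(1 + 40) - 1103) = -2671 + (-4*20*41 - 1103) = -2671 + (-3280 - 1103) = -2671 - 4383 = -7054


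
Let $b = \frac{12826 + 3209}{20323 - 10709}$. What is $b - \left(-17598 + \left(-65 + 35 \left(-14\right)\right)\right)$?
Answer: $\frac{174538977}{9614} \approx 18155.0$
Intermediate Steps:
$b = \frac{16035}{9614} \approx 1.6679$
$b - \left(-17598 + \left(-65 + 35 \left(-14\right)\right)\right) = \frac{16035}{9614} - \left(-17598 + \left(-65 + 35 \left(-14\right)\right)\right) = \frac{16035}{9614} - \left(-17598 - 555\right) = \frac{16035}{9614} - -18153 = \frac{16035}{9614} + 18153 = \frac{174538977}{9614}$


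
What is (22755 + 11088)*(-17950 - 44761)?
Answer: -2122328373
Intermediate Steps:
(22755 + 11088)*(-17950 - 44761) = 33843*(-62711) = -2122328373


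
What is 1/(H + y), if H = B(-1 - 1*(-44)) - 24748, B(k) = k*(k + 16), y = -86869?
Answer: -1/109080 ≈ -9.1676e-6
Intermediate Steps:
B(k) = k*(16 + k)
H = -22211 (H = (-1 - 1*(-44))*(16 + (-1 - 1*(-44))) - 24748 = (-1 + 44)*(16 + (-1 + 44)) - 24748 = 43*(16 + 43) - 24748 = 43*59 - 24748 = 2537 - 24748 = -22211)
1/(H + y) = 1/(-22211 - 86869) = 1/(-109080) = -1/109080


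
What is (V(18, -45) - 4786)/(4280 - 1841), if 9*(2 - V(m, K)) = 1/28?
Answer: -1205569/614628 ≈ -1.9615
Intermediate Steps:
V(m, K) = 503/252 (V(m, K) = 2 - ⅑/28 = 2 - ⅑*1/28 = 2 - 1/252 = 503/252)
(V(18, -45) - 4786)/(4280 - 1841) = (503/252 - 4786)/(4280 - 1841) = -1205569/252/2439 = -1205569/252*1/2439 = -1205569/614628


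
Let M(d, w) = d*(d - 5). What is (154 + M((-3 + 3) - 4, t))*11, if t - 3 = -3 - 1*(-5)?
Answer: 2090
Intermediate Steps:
t = 5 (t = 3 + (-3 - 1*(-5)) = 3 + (-3 + 5) = 3 + 2 = 5)
M(d, w) = d*(-5 + d)
(154 + M((-3 + 3) - 4, t))*11 = (154 + ((-3 + 3) - 4)*(-5 + ((-3 + 3) - 4)))*11 = (154 + (0 - 4)*(-5 + (0 - 4)))*11 = (154 - 4*(-5 - 4))*11 = (154 - 4*(-9))*11 = (154 + 36)*11 = 190*11 = 2090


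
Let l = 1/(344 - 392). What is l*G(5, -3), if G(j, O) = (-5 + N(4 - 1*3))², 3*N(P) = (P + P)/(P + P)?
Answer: -49/108 ≈ -0.45370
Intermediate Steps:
N(P) = ⅓ (N(P) = ((P + P)/(P + P))/3 = ((2*P)/((2*P)))/3 = ((2*P)*(1/(2*P)))/3 = (⅓)*1 = ⅓)
G(j, O) = 196/9 (G(j, O) = (-5 + ⅓)² = (-14/3)² = 196/9)
l = -1/48 (l = 1/(-48) = -1/48 ≈ -0.020833)
l*G(5, -3) = -1/48*196/9 = -49/108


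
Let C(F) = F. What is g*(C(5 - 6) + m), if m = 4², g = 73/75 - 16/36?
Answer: 119/15 ≈ 7.9333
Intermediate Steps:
g = 119/225 (g = 73*(1/75) - 16*1/36 = 73/75 - 4/9 = 119/225 ≈ 0.52889)
m = 16
g*(C(5 - 6) + m) = 119*((5 - 6) + 16)/225 = 119*(-1 + 16)/225 = (119/225)*15 = 119/15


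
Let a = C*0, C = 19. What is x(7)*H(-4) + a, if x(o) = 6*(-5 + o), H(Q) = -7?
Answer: -84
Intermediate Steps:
a = 0 (a = 19*0 = 0)
x(o) = -30 + 6*o
x(7)*H(-4) + a = (-30 + 6*7)*(-7) + 0 = (-30 + 42)*(-7) + 0 = 12*(-7) + 0 = -84 + 0 = -84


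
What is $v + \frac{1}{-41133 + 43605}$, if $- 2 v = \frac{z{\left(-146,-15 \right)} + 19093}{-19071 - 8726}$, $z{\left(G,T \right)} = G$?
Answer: $\frac{23446289}{68714184} \approx 0.34121$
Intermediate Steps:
$v = \frac{18947}{55594}$ ($v = - \frac{\left(-146 + 19093\right) \frac{1}{-19071 - 8726}}{2} = - \frac{18947 \frac{1}{-19071 - 8726}}{2} = - \frac{18947 \frac{1}{-27797}}{2} = - \frac{18947 \left(- \frac{1}{27797}\right)}{2} = \left(- \frac{1}{2}\right) \left(- \frac{18947}{27797}\right) = \frac{18947}{55594} \approx 0.34081$)
$v + \frac{1}{-41133 + 43605} = \frac{18947}{55594} + \frac{1}{-41133 + 43605} = \frac{18947}{55594} + \frac{1}{2472} = \frac{23446289}{68714184}$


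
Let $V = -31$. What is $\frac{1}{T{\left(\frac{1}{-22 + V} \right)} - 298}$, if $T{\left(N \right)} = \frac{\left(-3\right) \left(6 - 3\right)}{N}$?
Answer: $\frac{1}{179} \approx 0.0055866$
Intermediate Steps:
$T{\left(N \right)} = - \frac{9}{N}$ ($T{\left(N \right)} = \frac{\left(-3\right) 3}{N} = - \frac{9}{N}$)
$\frac{1}{T{\left(\frac{1}{-22 + V} \right)} - 298} = \frac{1}{- \frac{9}{\frac{1}{-22 - 31}} - 298} = \frac{1}{- \frac{9}{\frac{1}{-53}} - 298} = \frac{1}{- \frac{9}{- \frac{1}{53}} - 298} = \frac{1}{\left(-9\right) \left(-53\right) - 298} = \frac{1}{477 - 298} = \frac{1}{179}$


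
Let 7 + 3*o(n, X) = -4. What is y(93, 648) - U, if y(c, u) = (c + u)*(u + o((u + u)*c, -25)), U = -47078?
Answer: 524529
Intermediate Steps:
o(n, X) = -11/3 (o(n, X) = -7/3 + (⅓)*(-4) = -7/3 - 4/3 = -11/3)
y(c, u) = (-11/3 + u)*(c + u) (y(c, u) = (c + u)*(u - 11/3) = (c + u)*(-11/3 + u) = (-11/3 + u)*(c + u))
y(93, 648) - U = (648² - 11/3*93 - 11/3*648 + 93*648) - 1*(-47078) = (419904 - 341 - 2376 + 60264) + 47078 = 477451 + 47078 = 524529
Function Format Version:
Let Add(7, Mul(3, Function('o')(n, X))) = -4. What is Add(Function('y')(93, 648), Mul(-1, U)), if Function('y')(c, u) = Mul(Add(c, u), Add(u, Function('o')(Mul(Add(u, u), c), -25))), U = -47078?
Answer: 524529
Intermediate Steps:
Function('o')(n, X) = Rational(-11, 3) (Function('o')(n, X) = Add(Rational(-7, 3), Mul(Rational(1, 3), -4)) = Add(Rational(-7, 3), Rational(-4, 3)) = Rational(-11, 3))
Function('y')(c, u) = Mul(Add(Rational(-11, 3), u), Add(c, u)) (Function('y')(c, u) = Mul(Add(c, u), Add(u, Rational(-11, 3))) = Mul(Add(c, u), Add(Rational(-11, 3), u)) = Mul(Add(Rational(-11, 3), u), Add(c, u)))
Add(Function('y')(93, 648), Mul(-1, U)) = Add(Add(Pow(648, 2), Mul(Rational(-11, 3), 93), Mul(Rational(-11, 3), 648), Mul(93, 648)), Mul(-1, -47078)) = Add(Add(419904, -341, -2376, 60264), 47078) = Add(477451, 47078) = 524529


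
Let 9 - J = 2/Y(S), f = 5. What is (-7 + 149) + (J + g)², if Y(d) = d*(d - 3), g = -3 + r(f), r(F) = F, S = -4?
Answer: 51241/196 ≈ 261.43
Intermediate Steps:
g = 2 (g = -3 + 5 = 2)
Y(d) = d*(-3 + d)
J = 125/14 (J = 9 - 2/((-4*(-3 - 4))) = 9 - 2/((-4*(-7))) = 9 - 2/28 = 9 - 1*1/14 = 9 - 1/14 = 125/14 ≈ 8.9286)
(-7 + 149) + (J + g)² = (-7 + 149) + (125/14 + 2)² = 142 + (153/14)² = 142 + 23409/196 = 51241/196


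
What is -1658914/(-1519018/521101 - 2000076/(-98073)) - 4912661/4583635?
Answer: -3809868611486543004076/40141271202021185 ≈ -94912.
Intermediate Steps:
-1658914/(-1519018/521101 - 2000076/(-98073)) - 4912661/4583635 = -1658914/(-1519018*1/521101 - 2000076*(-1/98073)) - 4912661*1/4583635 = -1658914/(-89354/30653 + 666692/32691) - 4912661/4583635 = -1658914/17515038262/1002077223 - 4912661/4583635 = -1658914*1002077223/17515038262 - 4912661/4583635 = -831179967157911/8757519131 - 4912661/4583635 = -3809868611486543004076/40141271202021185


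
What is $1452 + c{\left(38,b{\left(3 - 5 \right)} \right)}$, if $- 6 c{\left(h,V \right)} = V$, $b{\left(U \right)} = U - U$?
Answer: $1452$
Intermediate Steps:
$b{\left(U \right)} = 0$
$c{\left(h,V \right)} = - \frac{V}{6}$
$1452 + c{\left(38,b{\left(3 - 5 \right)} \right)} = 1452 - 0 = 1452 + 0 = 1452$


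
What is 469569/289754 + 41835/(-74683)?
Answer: 22946963037/21639697982 ≈ 1.0604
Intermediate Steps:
469569/289754 + 41835/(-74683) = 469569*(1/289754) + 41835*(-1/74683) = 469569/289754 - 41835/74683 = 22946963037/21639697982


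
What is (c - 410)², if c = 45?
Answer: 133225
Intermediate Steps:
(c - 410)² = (45 - 410)² = (-365)² = 133225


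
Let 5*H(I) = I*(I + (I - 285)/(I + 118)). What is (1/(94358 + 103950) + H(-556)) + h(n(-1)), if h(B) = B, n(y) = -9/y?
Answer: 13381197386123/217147260 ≈ 61623.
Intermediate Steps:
H(I) = I*(I + (-285 + I)/(118 + I))/5 (H(I) = (I*(I + (I - 285)/(I + 118)))/5 = (I*(I + (-285 + I)/(118 + I)))/5 = I*(I + (-285 + I)/(118 + I))/5)
(1/(94358 + 103950) + H(-556)) + h(n(-1)) = (1/(94358 + 103950) + (⅕)*(-556)*(-285 + (-556)² + 119*(-556))/(118 - 556)) - 9/(-1) = (1/198308 + (⅕)*(-556)*(-285 + 309136 - 66164)/(-438)) - 9*(-1) = (1/198308 + (⅕)*(-556)*(-1/438)*242687) + 9 = (1/198308 + 67466986/1095) + 9 = 13379243060783/217147260 + 9 = 13381197386123/217147260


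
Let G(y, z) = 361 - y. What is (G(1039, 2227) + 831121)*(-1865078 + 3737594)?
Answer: 1555017804588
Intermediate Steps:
(G(1039, 2227) + 831121)*(-1865078 + 3737594) = ((361 - 1*1039) + 831121)*(-1865078 + 3737594) = ((361 - 1039) + 831121)*1872516 = (-678 + 831121)*1872516 = 830443*1872516 = 1555017804588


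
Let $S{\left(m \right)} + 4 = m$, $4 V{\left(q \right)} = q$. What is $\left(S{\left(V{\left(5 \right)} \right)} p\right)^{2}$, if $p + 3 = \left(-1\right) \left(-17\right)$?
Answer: $\frac{5929}{4} \approx 1482.3$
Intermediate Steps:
$V{\left(q \right)} = \frac{q}{4}$
$S{\left(m \right)} = -4 + m$
$p = 14$ ($p = -3 - -17 = -3 + 17 = 14$)
$\left(S{\left(V{\left(5 \right)} \right)} p\right)^{2} = \left(\left(-4 + \frac{1}{4} \cdot 5\right) 14\right)^{2} = \left(\left(-4 + \frac{5}{4}\right) 14\right)^{2} = \left(\left(- \frac{11}{4}\right) 14\right)^{2} = \left(- \frac{77}{2}\right)^{2} = \frac{5929}{4}$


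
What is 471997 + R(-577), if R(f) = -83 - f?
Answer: 472491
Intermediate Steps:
471997 + R(-577) = 471997 + (-83 - 1*(-577)) = 471997 + (-83 + 577) = 471997 + 494 = 472491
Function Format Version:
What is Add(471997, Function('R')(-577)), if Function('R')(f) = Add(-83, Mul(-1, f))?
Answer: 472491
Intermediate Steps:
Add(471997, Function('R')(-577)) = Add(471997, Add(-83, Mul(-1, -577))) = Add(471997, Add(-83, 577)) = Add(471997, 494) = 472491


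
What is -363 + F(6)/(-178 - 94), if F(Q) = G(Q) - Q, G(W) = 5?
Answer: -98735/272 ≈ -363.00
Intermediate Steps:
F(Q) = 5 - Q
-363 + F(6)/(-178 - 94) = -363 + (5 - 1*6)/(-178 - 94) = -363 + (5 - 6)/(-272) = -363 - 1/272*(-1) = -363 + 1/272 = -98735/272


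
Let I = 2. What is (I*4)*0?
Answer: 0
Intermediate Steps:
(I*4)*0 = (2*4)*0 = 8*0 = 0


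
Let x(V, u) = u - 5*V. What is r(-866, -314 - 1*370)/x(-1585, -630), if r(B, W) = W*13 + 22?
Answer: -1774/1459 ≈ -1.2159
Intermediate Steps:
r(B, W) = 22 + 13*W (r(B, W) = 13*W + 22 = 22 + 13*W)
r(-866, -314 - 1*370)/x(-1585, -630) = (22 + 13*(-314 - 1*370))/(-630 - 5*(-1585)) = (22 + 13*(-314 - 370))/(-630 + 7925) = (22 + 13*(-684))/7295 = (22 - 8892)*(1/7295) = -8870*1/7295 = -1774/1459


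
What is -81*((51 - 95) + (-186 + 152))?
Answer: 6318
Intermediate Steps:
-81*((51 - 95) + (-186 + 152)) = -81*(-44 - 34) = -81*(-78) = 6318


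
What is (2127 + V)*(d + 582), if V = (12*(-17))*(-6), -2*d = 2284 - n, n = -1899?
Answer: -10116669/2 ≈ -5.0583e+6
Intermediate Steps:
d = -4183/2 (d = -(2284 - 1*(-1899))/2 = -(2284 + 1899)/2 = -½*4183 = -4183/2 ≈ -2091.5)
V = 1224 (V = -204*(-6) = 1224)
(2127 + V)*(d + 582) = (2127 + 1224)*(-4183/2 + 582) = 3351*(-3019/2) = -10116669/2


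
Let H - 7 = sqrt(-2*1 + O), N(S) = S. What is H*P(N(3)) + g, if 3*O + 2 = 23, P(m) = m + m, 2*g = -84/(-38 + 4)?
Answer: 735/17 + 6*sqrt(5) ≈ 56.652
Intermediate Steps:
g = 21/17 (g = (-84/(-38 + 4))/2 = (-84/(-34))/2 = (-84*(-1/34))/2 = (1/2)*(42/17) = 21/17 ≈ 1.2353)
P(m) = 2*m
O = 7 (O = -2/3 + (1/3)*23 = -2/3 + 23/3 = 7)
H = 7 + sqrt(5) (H = 7 + sqrt(-2*1 + 7) = 7 + sqrt(-2 + 7) = 7 + sqrt(5) ≈ 9.2361)
H*P(N(3)) + g = (7 + sqrt(5))*(2*3) + 21/17 = (7 + sqrt(5))*6 + 21/17 = (42 + 6*sqrt(5)) + 21/17 = 735/17 + 6*sqrt(5)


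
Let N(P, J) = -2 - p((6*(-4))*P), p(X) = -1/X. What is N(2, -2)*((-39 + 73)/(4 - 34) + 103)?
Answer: -18527/90 ≈ -205.86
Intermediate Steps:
N(P, J) = -2 - 1/(24*P) (N(P, J) = -2 - (-1)/((6*(-4))*P) = -2 - (-1)/((-24*P)) = -2 - (-1)*(-1/(24*P)) = -2 - 1/(24*P))
N(2, -2)*((-39 + 73)/(4 - 34) + 103) = (-2 - 1/24/2)*((-39 + 73)/(4 - 34) + 103) = (-2 - 1/24*½)*(34/(-30) + 103) = (-2 - 1/48)*(34*(-1/30) + 103) = -97*(-17/15 + 103)/48 = -97/48*1528/15 = -18527/90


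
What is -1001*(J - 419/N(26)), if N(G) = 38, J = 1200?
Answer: -45226181/38 ≈ -1.1902e+6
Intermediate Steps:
-1001*(J - 419/N(26)) = -1001*(1200 - 419/38) = -1001*45181/38 = -45226181/38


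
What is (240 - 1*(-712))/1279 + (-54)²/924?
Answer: 384101/98483 ≈ 3.9002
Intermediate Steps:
(240 - 1*(-712))/1279 + (-54)²/924 = (240 + 712)*(1/1279) + 2916*(1/924) = 952*(1/1279) + 243/77 = 952/1279 + 243/77 = 384101/98483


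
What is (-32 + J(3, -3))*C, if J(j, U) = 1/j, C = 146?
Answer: -13870/3 ≈ -4623.3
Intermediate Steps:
(-32 + J(3, -3))*C = (-32 + 1/3)*146 = (-32 + ⅓)*146 = -95/3*146 = -13870/3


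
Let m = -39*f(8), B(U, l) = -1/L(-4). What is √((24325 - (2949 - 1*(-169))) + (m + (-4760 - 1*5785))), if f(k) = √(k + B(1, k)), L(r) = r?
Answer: √(42648 - 78*√33)/2 ≈ 102.71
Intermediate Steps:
B(U, l) = ¼ (B(U, l) = -1/(-4) = -1*(-¼) = ¼)
f(k) = √(¼ + k) (f(k) = √(k + ¼) = √(¼ + k))
m = -39*√33/2 (m = -39*√(1 + 4*8)/2 = -39*√(1 + 32)/2 = -39*√33/2 ≈ -112.02)
√((24325 - (2949 - 1*(-169))) + (m + (-4760 - 1*5785))) = √((24325 - (2949 - 1*(-169))) + (-39*√33/2 + (-4760 - 1*5785))) = √((24325 - (2949 + 169)) + (-39*√33/2 + (-4760 - 5785))) = √((24325 - 1*3118) + (-39*√33/2 - 10545)) = √((24325 - 3118) + (-10545 - 39*√33/2)) = √(21207 + (-10545 - 39*√33/2)) = √(10662 - 39*√33/2)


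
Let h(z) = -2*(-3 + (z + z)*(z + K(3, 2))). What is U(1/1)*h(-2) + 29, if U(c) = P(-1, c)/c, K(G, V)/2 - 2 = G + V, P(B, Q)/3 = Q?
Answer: 335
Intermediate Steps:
P(B, Q) = 3*Q
K(G, V) = 4 + 2*G + 2*V (K(G, V) = 4 + 2*(G + V) = 4 + (2*G + 2*V) = 4 + 2*G + 2*V)
U(c) = 3 (U(c) = (3*c)/c = 3)
h(z) = 6 - 4*z*(14 + z) (h(z) = -2*(-3 + (z + z)*(z + (4 + 2*3 + 2*2))) = -2*(-3 + (2*z)*(z + (4 + 6 + 4))) = -2*(-3 + (2*z)*(z + 14)) = -2*(-3 + (2*z)*(14 + z)) = -2*(-3 + 2*z*(14 + z)) = 6 - 4*z*(14 + z))
U(1/1)*h(-2) + 29 = 3*(6 - 56*(-2) - 4*(-2)²) + 29 = 3*(6 + 112 - 4*4) + 29 = 3*(6 + 112 - 16) + 29 = 3*102 + 29 = 306 + 29 = 335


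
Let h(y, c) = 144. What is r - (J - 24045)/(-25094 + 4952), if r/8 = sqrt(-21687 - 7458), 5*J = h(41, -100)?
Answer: -40027/33570 + 8*I*sqrt(29145) ≈ -1.1923 + 1365.8*I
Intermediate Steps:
J = 144/5 (J = (1/5)*144 = 144/5 ≈ 28.800)
r = 8*I*sqrt(29145) (r = 8*sqrt(-21687 - 7458) = 8*sqrt(-29145) = 8*(I*sqrt(29145)) = 8*I*sqrt(29145) ≈ 1365.8*I)
r - (J - 24045)/(-25094 + 4952) = 8*I*sqrt(29145) - (144/5 - 24045)/(-25094 + 4952) = 8*I*sqrt(29145) - (-120081)/(5*(-20142)) = 8*I*sqrt(29145) - (-120081)*(-1)/(5*20142) = 8*I*sqrt(29145) - 1*40027/33570 = 8*I*sqrt(29145) - 40027/33570 = -40027/33570 + 8*I*sqrt(29145)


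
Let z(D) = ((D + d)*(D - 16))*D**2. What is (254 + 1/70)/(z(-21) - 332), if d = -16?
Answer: 17781/42237790 ≈ 0.00042097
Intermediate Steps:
z(D) = D**2*(-16 + D)**2 (z(D) = ((D - 16)*(D - 16))*D**2 = ((-16 + D)*(-16 + D))*D**2 = (-16 + D)**2*D**2 = D**2*(-16 + D)**2)
(254 + 1/70)/(z(-21) - 332) = (254 + 1/70)/((-21)**2*(256 + (-21)**2 - 32*(-21)) - 332) = (254 + 1/70)/(441*(256 + 441 + 672) - 332) = 17781/(70*(441*1369 - 332)) = 17781/(70*(603729 - 332)) = (17781/70)/603397 = (17781/70)*(1/603397) = 17781/42237790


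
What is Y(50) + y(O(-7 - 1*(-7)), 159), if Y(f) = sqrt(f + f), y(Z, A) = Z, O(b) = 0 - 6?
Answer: 4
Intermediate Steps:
O(b) = -6
Y(f) = sqrt(2)*sqrt(f) (Y(f) = sqrt(2*f) = sqrt(2)*sqrt(f))
Y(50) + y(O(-7 - 1*(-7)), 159) = sqrt(2)*sqrt(50) - 6 = sqrt(2)*(5*sqrt(2)) - 6 = 10 - 6 = 4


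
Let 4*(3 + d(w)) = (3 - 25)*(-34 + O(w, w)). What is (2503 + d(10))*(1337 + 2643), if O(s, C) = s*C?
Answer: 8505260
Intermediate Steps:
O(s, C) = C*s
d(w) = 184 - 11*w²/2 (d(w) = -3 + ((3 - 25)*(-34 + w*w))/4 = -3 + (-22*(-34 + w²))/4 = -3 + (748 - 22*w²)/4 = -3 + (187 - 11*w²/2) = 184 - 11*w²/2)
(2503 + d(10))*(1337 + 2643) = (2503 + (184 - 11/2*10²))*(1337 + 2643) = (2503 + (184 - 11/2*100))*3980 = (2503 + (184 - 550))*3980 = (2503 - 366)*3980 = 2137*3980 = 8505260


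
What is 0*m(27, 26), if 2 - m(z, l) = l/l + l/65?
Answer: 0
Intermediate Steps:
m(z, l) = 1 - l/65 (m(z, l) = 2 - (l/l + l/65) = 2 - (1 + l*(1/65)) = 2 - (1 + l/65) = 2 + (-1 - l/65) = 1 - l/65)
0*m(27, 26) = 0*(1 - 1/65*26) = 0*(1 - 2/5) = 0*(3/5) = 0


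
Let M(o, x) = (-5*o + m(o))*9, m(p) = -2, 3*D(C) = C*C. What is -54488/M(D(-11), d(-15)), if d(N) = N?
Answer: 54488/1833 ≈ 29.726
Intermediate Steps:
D(C) = C**2/3 (D(C) = (C*C)/3 = C**2/3)
M(o, x) = -18 - 45*o (M(o, x) = (-5*o - 2)*9 = (-2 - 5*o)*9 = -18 - 45*o)
-54488/M(D(-11), d(-15)) = -54488/(-18 - 15*(-11)**2) = -54488/(-18 - 15*121) = -54488/(-18 - 45*121/3) = -54488/(-18 - 1815) = -54488/(-1833) = -54488*(-1/1833) = 54488/1833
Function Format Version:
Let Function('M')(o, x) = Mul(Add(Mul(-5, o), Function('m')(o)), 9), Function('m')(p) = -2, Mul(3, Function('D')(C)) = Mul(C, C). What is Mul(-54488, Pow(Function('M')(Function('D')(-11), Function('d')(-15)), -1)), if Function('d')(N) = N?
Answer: Rational(54488, 1833) ≈ 29.726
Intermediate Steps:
Function('D')(C) = Mul(Rational(1, 3), Pow(C, 2)) (Function('D')(C) = Mul(Rational(1, 3), Mul(C, C)) = Mul(Rational(1, 3), Pow(C, 2)))
Function('M')(o, x) = Add(-18, Mul(-45, o)) (Function('M')(o, x) = Mul(Add(Mul(-5, o), -2), 9) = Mul(Add(-2, Mul(-5, o)), 9) = Add(-18, Mul(-45, o)))
Mul(-54488, Pow(Function('M')(Function('D')(-11), Function('d')(-15)), -1)) = Mul(-54488, Pow(Add(-18, Mul(-45, Mul(Rational(1, 3), Pow(-11, 2)))), -1)) = Mul(-54488, Pow(Add(-18, Mul(-45, Mul(Rational(1, 3), 121))), -1)) = Mul(-54488, Pow(Add(-18, Mul(-45, Rational(121, 3))), -1)) = Mul(-54488, Pow(Add(-18, -1815), -1)) = Mul(-54488, Pow(-1833, -1)) = Mul(-54488, Rational(-1, 1833)) = Rational(54488, 1833)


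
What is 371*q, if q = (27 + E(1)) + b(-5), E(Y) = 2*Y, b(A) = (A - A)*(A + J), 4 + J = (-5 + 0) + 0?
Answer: 10759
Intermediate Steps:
J = -9 (J = -4 + ((-5 + 0) + 0) = -4 + (-5 + 0) = -4 - 5 = -9)
b(A) = 0 (b(A) = (A - A)*(A - 9) = 0*(-9 + A) = 0)
q = 29 (q = (27 + 2*1) + 0 = (27 + 2) + 0 = 29 + 0 = 29)
371*q = 371*29 = 10759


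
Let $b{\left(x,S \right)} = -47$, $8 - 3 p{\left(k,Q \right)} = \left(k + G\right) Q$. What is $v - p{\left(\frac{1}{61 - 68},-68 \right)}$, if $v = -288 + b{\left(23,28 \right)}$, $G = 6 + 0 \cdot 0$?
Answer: $- \frac{3293}{7} \approx -470.43$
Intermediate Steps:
$G = 6$ ($G = 6 + 0 = 6$)
$p{\left(k,Q \right)} = \frac{8}{3} - \frac{Q \left(6 + k\right)}{3}$ ($p{\left(k,Q \right)} = \frac{8}{3} - \frac{\left(k + 6\right) Q}{3} = \frac{8}{3} - \frac{\left(6 + k\right) Q}{3} = \frac{8}{3} - \frac{Q \left(6 + k\right)}{3}$)
$v = -335$ ($v = -288 - 47 = -335$)
$v - p{\left(\frac{1}{61 - 68},-68 \right)} = -335 - \left(\frac{8}{3} - -136 - - \frac{68}{3 \left(61 - 68\right)}\right) = -335 - \left(\frac{8}{3} + 136 - - \frac{68}{3 \left(-7\right)}\right) = -335 - \left(\frac{8}{3} + 136 - \left(- \frac{68}{3}\right) \left(- \frac{1}{7}\right)\right) = -335 - \left(\frac{8}{3} + 136 - \frac{68}{21}\right) = -335 - \frac{948}{7} = - \frac{3293}{7}$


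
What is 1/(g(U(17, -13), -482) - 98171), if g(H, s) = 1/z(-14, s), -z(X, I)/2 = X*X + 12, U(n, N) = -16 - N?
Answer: -416/40839137 ≈ -1.0186e-5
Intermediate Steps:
z(X, I) = -24 - 2*X² (z(X, I) = -2*(X*X + 12) = -2*(X² + 12) = -2*(12 + X²) = -24 - 2*X²)
g(H, s) = -1/416 (g(H, s) = 1/(-24 - 2*(-14)²) = 1/(-24 - 2*196) = 1/(-24 - 392) = 1/(-416) = -1/416)
1/(g(U(17, -13), -482) - 98171) = 1/(-1/416 - 98171) = 1/(-40839137/416) = -416/40839137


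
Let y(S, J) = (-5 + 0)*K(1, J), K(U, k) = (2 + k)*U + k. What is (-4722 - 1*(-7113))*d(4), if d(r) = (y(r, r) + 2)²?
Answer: 5508864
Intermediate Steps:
K(U, k) = k + U*(2 + k) (K(U, k) = U*(2 + k) + k = k + U*(2 + k))
y(S, J) = -10 - 10*J (y(S, J) = (-5 + 0)*(J + 2*1 + 1*J) = -5*(J + 2 + J) = -5*(2 + 2*J) = -10 - 10*J)
d(r) = (-8 - 10*r)² (d(r) = ((-10 - 10*r) + 2)² = (-8 - 10*r)²)
(-4722 - 1*(-7113))*d(4) = (-4722 - 1*(-7113))*(4*(4 + 5*4)²) = (-4722 + 7113)*(4*(4 + 20)²) = 2391*(4*24²) = 2391*(4*576) = 2391*2304 = 5508864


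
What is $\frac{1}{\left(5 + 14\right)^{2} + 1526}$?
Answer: $\frac{1}{1887} \approx 0.00052994$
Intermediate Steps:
$\frac{1}{\left(5 + 14\right)^{2} + 1526} = \frac{1}{19^{2} + 1526} = \frac{1}{361 + 1526} = \frac{1}{1887}$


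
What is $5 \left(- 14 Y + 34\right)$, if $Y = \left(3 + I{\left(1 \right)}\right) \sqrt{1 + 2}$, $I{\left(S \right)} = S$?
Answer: $170 - 280 \sqrt{3} \approx -314.97$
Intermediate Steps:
$Y = 4 \sqrt{3}$ ($Y = \left(3 + 1\right) \sqrt{1 + 2} = 4 \sqrt{3} \approx 6.9282$)
$5 \left(- 14 Y + 34\right) = 5 \left(- 14 \cdot 4 \sqrt{3} + 34\right) = 5 \left(- 56 \sqrt{3} + 34\right) = 5 \left(34 - 56 \sqrt{3}\right) = 170 - 280 \sqrt{3}$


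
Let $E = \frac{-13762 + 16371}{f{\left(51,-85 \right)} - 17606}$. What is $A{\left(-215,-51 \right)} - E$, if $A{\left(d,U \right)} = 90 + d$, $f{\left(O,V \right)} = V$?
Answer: $- \frac{2208766}{17691} \approx -124.85$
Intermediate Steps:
$E = - \frac{2609}{17691}$ ($E = \frac{-13762 + 16371}{-85 - 17606} = \frac{2609}{-17691} = 2609 \left(- \frac{1}{17691}\right) = - \frac{2609}{17691} \approx -0.14748$)
$A{\left(-215,-51 \right)} - E = \left(90 - 215\right) - - \frac{2609}{17691} = -125 + \frac{2609}{17691} = - \frac{2208766}{17691}$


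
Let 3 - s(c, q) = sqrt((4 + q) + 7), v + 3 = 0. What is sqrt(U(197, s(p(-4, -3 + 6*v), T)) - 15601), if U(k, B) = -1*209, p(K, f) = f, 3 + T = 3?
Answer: I*sqrt(15810) ≈ 125.74*I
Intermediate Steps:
T = 0 (T = -3 + 3 = 0)
v = -3 (v = -3 + 0 = -3)
s(c, q) = 3 - sqrt(11 + q) (s(c, q) = 3 - sqrt((4 + q) + 7) = 3 - sqrt(11 + q))
U(k, B) = -209
sqrt(U(197, s(p(-4, -3 + 6*v), T)) - 15601) = sqrt(-209 - 15601) = sqrt(-15810) = I*sqrt(15810)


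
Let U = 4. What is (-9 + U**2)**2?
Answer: 49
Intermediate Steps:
(-9 + U**2)**2 = (-9 + 4**2)**2 = (-9 + 16)**2 = 7**2 = 49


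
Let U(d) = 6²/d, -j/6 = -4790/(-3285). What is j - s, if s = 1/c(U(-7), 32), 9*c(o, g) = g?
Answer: -63283/7008 ≈ -9.0301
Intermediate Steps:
j = -1916/219 (j = -(-28740)/(-3285) = -(-28740)*(-1)/3285 = -6*958/657 = -1916/219 ≈ -8.7489)
U(d) = 36/d
c(o, g) = g/9
s = 9/32 (s = 1/((⅑)*32) = 1/(32/9) = 9/32 ≈ 0.28125)
j - s = -1916/219 - 1*9/32 = -1916/219 - 9/32 = -63283/7008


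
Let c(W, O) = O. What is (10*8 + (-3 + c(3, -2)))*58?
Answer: 4350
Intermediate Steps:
(10*8 + (-3 + c(3, -2)))*58 = (10*8 + (-3 - 2))*58 = (80 - 5)*58 = 75*58 = 4350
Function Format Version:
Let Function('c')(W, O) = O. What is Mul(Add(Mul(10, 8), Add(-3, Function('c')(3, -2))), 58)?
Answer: 4350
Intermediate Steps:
Mul(Add(Mul(10, 8), Add(-3, Function('c')(3, -2))), 58) = Mul(Add(Mul(10, 8), Add(-3, -2)), 58) = Mul(Add(80, -5), 58) = Mul(75, 58) = 4350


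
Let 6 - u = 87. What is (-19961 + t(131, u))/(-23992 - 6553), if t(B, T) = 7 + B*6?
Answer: 19168/30545 ≈ 0.62753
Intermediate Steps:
u = -81 (u = 6 - 1*87 = 6 - 87 = -81)
t(B, T) = 7 + 6*B
(-19961 + t(131, u))/(-23992 - 6553) = (-19961 + (7 + 6*131))/(-23992 - 6553) = (-19961 + (7 + 786))/(-30545) = (-19961 + 793)*(-1/30545) = -19168*(-1/30545) = 19168/30545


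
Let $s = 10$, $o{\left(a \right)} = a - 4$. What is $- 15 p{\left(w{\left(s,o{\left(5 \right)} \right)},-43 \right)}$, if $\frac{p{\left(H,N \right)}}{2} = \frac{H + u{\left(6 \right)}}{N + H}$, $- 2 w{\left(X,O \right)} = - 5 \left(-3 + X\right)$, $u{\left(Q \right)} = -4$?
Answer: $\frac{270}{17} \approx 15.882$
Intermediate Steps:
$o{\left(a \right)} = -4 + a$
$w{\left(X,O \right)} = - \frac{15}{2} + \frac{5 X}{2}$ ($w{\left(X,O \right)} = - \frac{\left(-5\right) \left(-3 + X\right)}{2} = - \frac{15 - 5 X}{2} = - \frac{15}{2} + \frac{5 X}{2}$)
$p{\left(H,N \right)} = \frac{2 \left(-4 + H\right)}{H + N}$ ($p{\left(H,N \right)} = 2 \frac{H - 4}{N + H} = 2 \frac{-4 + H}{H + N} = \frac{2 \left(-4 + H\right)}{H + N}$)
$- 15 p{\left(w{\left(s,o{\left(5 \right)} \right)},-43 \right)} = - 15 \frac{2 \left(-4 + \left(- \frac{15}{2} + \frac{5}{2} \cdot 10\right)\right)}{\left(- \frac{15}{2} + \frac{5}{2} \cdot 10\right) - 43} = - 15 \frac{2 \left(-4 + \left(- \frac{15}{2} + 25\right)\right)}{\left(- \frac{15}{2} + 25\right) - 43} = - 15 \frac{2 \left(-4 + \frac{35}{2}\right)}{\frac{35}{2} - 43} = - 15 \cdot 2 \frac{1}{- \frac{51}{2}} \cdot \frac{27}{2} = - 15 \cdot 2 \left(- \frac{2}{51}\right) \frac{27}{2} = \left(-15\right) \left(- \frac{18}{17}\right) = \frac{270}{17}$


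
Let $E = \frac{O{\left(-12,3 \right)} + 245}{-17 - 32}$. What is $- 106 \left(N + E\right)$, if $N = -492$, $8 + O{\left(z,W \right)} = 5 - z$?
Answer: $\frac{2582372}{49} \approx 52702.0$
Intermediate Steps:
$O{\left(z,W \right)} = -3 - z$ ($O{\left(z,W \right)} = -8 - \left(-5 + z\right) = -3 - z$)
$E = - \frac{254}{49}$ ($E = \frac{\left(-3 - -12\right) + 245}{-17 - 32} = \frac{\left(-3 + 12\right) + 245}{-49} = \left(9 + 245\right) \left(- \frac{1}{49}\right) = 254 \left(- \frac{1}{49}\right) = - \frac{254}{49} \approx -5.1837$)
$- 106 \left(N + E\right) = - 106 \left(-492 - \frac{254}{49}\right) = \left(-106\right) \left(- \frac{24362}{49}\right) = \frac{2582372}{49}$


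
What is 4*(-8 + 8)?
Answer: 0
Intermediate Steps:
4*(-8 + 8) = 4*0 = 0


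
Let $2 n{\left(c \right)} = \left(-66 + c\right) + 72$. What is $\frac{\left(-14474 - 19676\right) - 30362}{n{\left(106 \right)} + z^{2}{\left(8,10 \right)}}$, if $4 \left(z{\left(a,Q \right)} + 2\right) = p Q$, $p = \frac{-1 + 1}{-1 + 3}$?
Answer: $- \frac{5376}{5} \approx -1075.2$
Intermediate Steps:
$p = 0$ ($p = \frac{0}{2} = 0 \cdot \frac{1}{2} = 0$)
$n{\left(c \right)} = 3 + \frac{c}{2}$ ($n{\left(c \right)} = \frac{\left(-66 + c\right) + 72}{2} = \frac{6 + c}{2} = 3 + \frac{c}{2}$)
$z{\left(a,Q \right)} = -2$ ($z{\left(a,Q \right)} = -2 + \frac{0 Q}{4} = -2 + \frac{1}{4} \cdot 0 = -2 + 0 = -2$)
$\frac{\left(-14474 - 19676\right) - 30362}{n{\left(106 \right)} + z^{2}{\left(8,10 \right)}} = \frac{\left(-14474 - 19676\right) - 30362}{\left(3 + \frac{1}{2} \cdot 106\right) + \left(-2\right)^{2}} = \frac{\left(-14474 - 19676\right) - 30362}{\left(3 + 53\right) + 4} = \frac{-34150 - 30362}{56 + 4} = - \frac{64512}{60} = \left(-64512\right) \frac{1}{60} = - \frac{5376}{5}$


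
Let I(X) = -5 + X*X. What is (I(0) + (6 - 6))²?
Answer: 25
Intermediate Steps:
I(X) = -5 + X²
(I(0) + (6 - 6))² = ((-5 + 0²) + (6 - 6))² = ((-5 + 0) + 0)² = (-5 + 0)² = (-5)² = 25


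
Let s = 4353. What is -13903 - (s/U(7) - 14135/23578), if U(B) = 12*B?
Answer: -4606177025/330092 ≈ -13954.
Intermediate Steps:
-13903 - (s/U(7) - 14135/23578) = -13903 - (4353/((12*7)) - 14135/23578) = -13903 - (4353/84 - 14135*1/23578) = -13903 - (4353*(1/84) - 14135/23578) = -13903 - (1451/28 - 14135/23578) = -13903 - 1*16907949/330092 = -13903 - 16907949/330092 = -4606177025/330092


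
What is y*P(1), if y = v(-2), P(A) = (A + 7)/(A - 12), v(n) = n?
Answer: 16/11 ≈ 1.4545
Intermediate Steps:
P(A) = (7 + A)/(-12 + A)
y = -2
y*P(1) = -2*(7 + 1)/(-12 + 1) = -2*8/(-11) = -(-2)*8/11 = -2*(-8/11) = 16/11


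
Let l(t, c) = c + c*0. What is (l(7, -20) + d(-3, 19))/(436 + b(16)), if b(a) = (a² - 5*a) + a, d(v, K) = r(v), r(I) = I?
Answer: -23/628 ≈ -0.036624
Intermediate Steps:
d(v, K) = v
b(a) = a² - 4*a
l(t, c) = c (l(t, c) = c + 0 = c)
(l(7, -20) + d(-3, 19))/(436 + b(16)) = (-20 - 3)/(436 + 16*(-4 + 16)) = -23/(436 + 16*12) = -23/(436 + 192) = -23/628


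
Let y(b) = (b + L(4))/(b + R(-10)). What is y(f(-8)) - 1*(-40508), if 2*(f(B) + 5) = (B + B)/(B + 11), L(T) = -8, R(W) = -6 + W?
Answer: 2876115/71 ≈ 40509.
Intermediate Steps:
f(B) = -5 + B/(11 + B) (f(B) = -5 + ((B + B)/(B + 11))/2 = -5 + ((2*B)/(11 + B))/2 = -5 + (2*B/(11 + B))/2 = -5 + B/(11 + B))
y(b) = (-8 + b)/(-16 + b) (y(b) = (b - 8)/(b + (-6 - 10)) = (-8 + b)/(b - 16) = (-8 + b)/(-16 + b))
y(f(-8)) - 1*(-40508) = (-8 + (-55 - 4*(-8))/(11 - 8))/(-16 + (-55 - 4*(-8))/(11 - 8)) - 1*(-40508) = (-8 + (-55 + 32)/3)/(-16 + (-55 + 32)/3) + 40508 = (-8 + (⅓)*(-23))/(-16 + (⅓)*(-23)) + 40508 = (-8 - 23/3)/(-16 - 23/3) + 40508 = -47/3/(-71/3) + 40508 = -3/71*(-47/3) + 40508 = 47/71 + 40508 = 2876115/71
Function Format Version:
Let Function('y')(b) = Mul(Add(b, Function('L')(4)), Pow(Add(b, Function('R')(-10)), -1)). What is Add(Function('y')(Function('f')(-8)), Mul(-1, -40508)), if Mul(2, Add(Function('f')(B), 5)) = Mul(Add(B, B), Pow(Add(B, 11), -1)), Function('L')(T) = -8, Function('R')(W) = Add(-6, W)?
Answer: Rational(2876115, 71) ≈ 40509.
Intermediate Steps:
Function('f')(B) = Add(-5, Mul(B, Pow(Add(11, B), -1))) (Function('f')(B) = Add(-5, Mul(Rational(1, 2), Mul(Add(B, B), Pow(Add(B, 11), -1)))) = Add(-5, Mul(Rational(1, 2), Mul(Mul(2, B), Pow(Add(11, B), -1)))) = Add(-5, Mul(Rational(1, 2), Mul(2, B, Pow(Add(11, B), -1)))) = Add(-5, Mul(B, Pow(Add(11, B), -1))))
Function('y')(b) = Mul(Pow(Add(-16, b), -1), Add(-8, b)) (Function('y')(b) = Mul(Add(b, -8), Pow(Add(b, Add(-6, -10)), -1)) = Mul(Add(-8, b), Pow(Add(b, -16), -1)) = Mul(Add(-8, b), Pow(Add(-16, b), -1)) = Mul(Pow(Add(-16, b), -1), Add(-8, b)))
Add(Function('y')(Function('f')(-8)), Mul(-1, -40508)) = Add(Mul(Pow(Add(-16, Mul(Pow(Add(11, -8), -1), Add(-55, Mul(-4, -8)))), -1), Add(-8, Mul(Pow(Add(11, -8), -1), Add(-55, Mul(-4, -8))))), Mul(-1, -40508)) = Add(Mul(Pow(Add(-16, Mul(Pow(3, -1), Add(-55, 32))), -1), Add(-8, Mul(Pow(3, -1), Add(-55, 32)))), 40508) = Add(Mul(Pow(Add(-16, Mul(Rational(1, 3), -23)), -1), Add(-8, Mul(Rational(1, 3), -23))), 40508) = Add(Mul(Pow(Add(-16, Rational(-23, 3)), -1), Add(-8, Rational(-23, 3))), 40508) = Add(Mul(Pow(Rational(-71, 3), -1), Rational(-47, 3)), 40508) = Add(Mul(Rational(-3, 71), Rational(-47, 3)), 40508) = Add(Rational(47, 71), 40508) = Rational(2876115, 71)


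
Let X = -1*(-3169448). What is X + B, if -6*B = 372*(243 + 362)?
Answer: 3131938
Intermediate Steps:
X = 3169448
B = -37510 (B = -62*(243 + 362) = -62*605 = -⅙*225060 = -37510)
X + B = 3169448 - 37510 = 3131938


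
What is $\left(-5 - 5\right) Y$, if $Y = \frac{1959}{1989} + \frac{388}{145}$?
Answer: $- \frac{703858}{19227} \approx -36.608$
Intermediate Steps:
$Y = \frac{351929}{96135}$ ($Y = 1959 \cdot \frac{1}{1989} + 388 \cdot \frac{1}{145} = \frac{653}{663} + \frac{388}{145} = \frac{351929}{96135} \approx 3.6608$)
$\left(-5 - 5\right) Y = \left(-5 - 5\right) \frac{351929}{96135} = \left(-10\right) \frac{351929}{96135} = - \frac{703858}{19227}$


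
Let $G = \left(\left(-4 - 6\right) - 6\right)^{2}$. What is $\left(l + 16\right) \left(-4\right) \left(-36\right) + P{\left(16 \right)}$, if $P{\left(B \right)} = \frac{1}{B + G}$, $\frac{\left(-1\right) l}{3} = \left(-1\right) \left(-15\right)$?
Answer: $- \frac{1135871}{272} \approx -4176.0$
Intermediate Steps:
$l = -45$ ($l = - 3 \left(\left(-1\right) \left(-15\right)\right) = \left(-3\right) 15 = -45$)
$G = 256$ ($G = \left(\left(-4 - 6\right) - 6\right)^{2} = \left(-10 - 6\right)^{2} = \left(-16\right)^{2} = 256$)
$P{\left(B \right)} = \frac{1}{256 + B}$ ($P{\left(B \right)} = \frac{1}{B + 256} = \frac{1}{256 + B}$)
$\left(l + 16\right) \left(-4\right) \left(-36\right) + P{\left(16 \right)} = \left(-45 + 16\right) \left(-4\right) \left(-36\right) + \frac{1}{256 + 16} = \left(-29\right) \left(-4\right) \left(-36\right) + \frac{1}{272} = 116 \left(-36\right) + \frac{1}{272} = -4176 + \frac{1}{272} = - \frac{1135871}{272}$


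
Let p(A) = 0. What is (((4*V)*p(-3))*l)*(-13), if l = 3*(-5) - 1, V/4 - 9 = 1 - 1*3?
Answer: 0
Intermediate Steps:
V = 28 (V = 36 + 4*(1 - 1*3) = 36 + 4*(1 - 3) = 36 + 4*(-2) = 36 - 8 = 28)
l = -16 (l = -15 - 1 = -16)
(((4*V)*p(-3))*l)*(-13) = (((4*28)*0)*(-16))*(-13) = ((112*0)*(-16))*(-13) = (0*(-16))*(-13) = 0*(-13) = 0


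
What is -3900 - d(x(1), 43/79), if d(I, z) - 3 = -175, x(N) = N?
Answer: -3728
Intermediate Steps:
d(I, z) = -172 (d(I, z) = 3 - 175 = -172)
-3900 - d(x(1), 43/79) = -3900 - 1*(-172) = -3900 + 172 = -3728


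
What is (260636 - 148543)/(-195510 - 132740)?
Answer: -112093/328250 ≈ -0.34149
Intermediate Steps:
(260636 - 148543)/(-195510 - 132740) = 112093/(-328250) = 112093*(-1/328250) = -112093/328250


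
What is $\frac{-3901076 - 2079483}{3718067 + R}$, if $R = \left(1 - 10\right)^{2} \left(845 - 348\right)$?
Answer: $- \frac{5980559}{3758324} \approx -1.5913$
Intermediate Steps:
$R = 40257$ ($R = \left(-9\right)^{2} \cdot 497 = 81 \cdot 497 = 40257$)
$\frac{-3901076 - 2079483}{3718067 + R} = \frac{-3901076 - 2079483}{3718067 + 40257} = - \frac{5980559}{3758324}$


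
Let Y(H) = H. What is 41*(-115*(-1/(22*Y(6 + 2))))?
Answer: 4715/176 ≈ 26.790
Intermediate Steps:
41*(-115*(-1/(22*Y(6 + 2)))) = 41*(-115*(-1/(22*(6 + 2)))) = 41*(-115/(8*(-22))) = 41*(-115/(-176)) = 41*(-115*(-1/176)) = 41*(115/176) = 4715/176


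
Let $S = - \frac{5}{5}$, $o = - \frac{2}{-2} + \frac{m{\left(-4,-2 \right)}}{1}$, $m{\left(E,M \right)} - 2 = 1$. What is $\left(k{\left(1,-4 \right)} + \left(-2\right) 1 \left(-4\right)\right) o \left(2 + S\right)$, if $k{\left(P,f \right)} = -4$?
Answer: $16$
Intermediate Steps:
$m{\left(E,M \right)} = 3$ ($m{\left(E,M \right)} = 2 + 1 = 3$)
$o = 4$ ($o = - \frac{2}{-2} + \frac{3}{1} = \left(-2\right) \left(- \frac{1}{2}\right) + 3 \cdot 1 = 1 + 3 = 4$)
$S = -1$ ($S = \left(-5\right) \frac{1}{5} = -1$)
$\left(k{\left(1,-4 \right)} + \left(-2\right) 1 \left(-4\right)\right) o \left(2 + S\right) = \left(-4 + \left(-2\right) 1 \left(-4\right)\right) 4 \left(2 - 1\right) = \left(-4 - -8\right) 4 \cdot 1 = \left(-4 + 8\right) 4 = 4 \cdot 4 = 16$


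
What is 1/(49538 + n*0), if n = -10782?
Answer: 1/49538 ≈ 2.0187e-5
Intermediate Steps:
1/(49538 + n*0) = 1/(49538 - 10782*0) = 1/(49538 + 0) = 1/49538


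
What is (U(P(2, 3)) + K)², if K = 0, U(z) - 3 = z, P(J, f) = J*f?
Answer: 81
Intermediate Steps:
U(z) = 3 + z
(U(P(2, 3)) + K)² = ((3 + 2*3) + 0)² = ((3 + 6) + 0)² = (9 + 0)² = 9² = 81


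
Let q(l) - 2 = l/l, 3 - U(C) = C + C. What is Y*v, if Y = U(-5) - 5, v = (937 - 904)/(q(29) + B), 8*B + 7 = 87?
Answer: 264/13 ≈ 20.308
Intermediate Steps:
B = 10 (B = -7/8 + (⅛)*87 = -7/8 + 87/8 = 10)
U(C) = 3 - 2*C (U(C) = 3 - (C + C) = 3 - 2*C)
q(l) = 3 (q(l) = 2 + l/l = 2 + 1 = 3)
v = 33/13 (v = (937 - 904)/(3 + 10) = 33/13 ≈ 2.5385)
Y = 8 (Y = (3 - 2*(-5)) - 5 = (3 + 10) - 5 = 13 - 5 = 8)
Y*v = 8*(33/13) = 264/13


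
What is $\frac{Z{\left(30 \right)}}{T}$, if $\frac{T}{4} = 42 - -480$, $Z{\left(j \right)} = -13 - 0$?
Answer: $- \frac{13}{2088} \approx -0.0062261$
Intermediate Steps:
$Z{\left(j \right)} = -13$ ($Z{\left(j \right)} = -13 + 0 = -13$)
$T = 2088$ ($T = 4 \left(42 - -480\right) = 4 \left(42 + 480\right) = 4 \cdot 522 = 2088$)
$\frac{Z{\left(30 \right)}}{T} = - \frac{13}{2088}$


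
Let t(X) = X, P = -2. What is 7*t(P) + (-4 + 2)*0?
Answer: -14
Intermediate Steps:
7*t(P) + (-4 + 2)*0 = 7*(-2) + (-4 + 2)*0 = -14 - 2*0 = -14 + 0 = -14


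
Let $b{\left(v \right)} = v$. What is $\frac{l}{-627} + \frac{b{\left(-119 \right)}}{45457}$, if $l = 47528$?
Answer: $- \frac{2160554909}{28501539} \approx -75.805$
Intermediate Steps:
$\frac{l}{-627} + \frac{b{\left(-119 \right)}}{45457} = \frac{47528}{-627} - \frac{119}{45457} = 47528 \left(- \frac{1}{627}\right) - \frac{119}{45457} = - \frac{47528}{627} - \frac{119}{45457} = - \frac{2160554909}{28501539}$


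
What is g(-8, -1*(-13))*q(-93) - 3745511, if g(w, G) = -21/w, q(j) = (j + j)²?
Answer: -7309393/2 ≈ -3.6547e+6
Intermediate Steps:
q(j) = 4*j² (q(j) = (2*j)² = 4*j²)
g(-8, -1*(-13))*q(-93) - 3745511 = (-21/(-8))*(4*(-93)²) - 3745511 = (-21*(-⅛))*(4*8649) - 3745511 = (21/8)*34596 - 3745511 = 181629/2 - 3745511 = -7309393/2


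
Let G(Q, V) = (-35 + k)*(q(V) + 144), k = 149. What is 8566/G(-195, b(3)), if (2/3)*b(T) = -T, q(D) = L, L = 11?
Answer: 4283/8835 ≈ 0.48478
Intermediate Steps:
q(D) = 11
b(T) = -3*T/2 (b(T) = 3*(-T)/2 = -3*T/2)
G(Q, V) = 17670 (G(Q, V) = (-35 + 149)*(11 + 144) = 114*155 = 17670)
8566/G(-195, b(3)) = 8566/17670 = 8566*(1/17670) = 4283/8835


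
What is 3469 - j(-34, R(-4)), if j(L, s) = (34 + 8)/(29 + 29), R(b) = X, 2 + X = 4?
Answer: 100580/29 ≈ 3468.3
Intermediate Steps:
X = 2 (X = -2 + 4 = 2)
R(b) = 2
j(L, s) = 21/29 (j(L, s) = 42/58 = 42*(1/58) = 21/29)
3469 - j(-34, R(-4)) = 3469 - 1*21/29 = 3469 - 21/29 = 100580/29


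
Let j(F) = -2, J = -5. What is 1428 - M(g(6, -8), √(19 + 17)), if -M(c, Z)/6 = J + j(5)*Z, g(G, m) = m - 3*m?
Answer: 1326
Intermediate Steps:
g(G, m) = -2*m
M(c, Z) = 30 + 12*Z (M(c, Z) = -6*(-5 - 2*Z) = 30 + 12*Z)
1428 - M(g(6, -8), √(19 + 17)) = 1428 - (30 + 12*√(19 + 17)) = 1428 - (30 + 12*√36) = 1428 - (30 + 12*6) = 1428 - (30 + 72) = 1428 - 1*102 = 1428 - 102 = 1326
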